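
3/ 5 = 0.60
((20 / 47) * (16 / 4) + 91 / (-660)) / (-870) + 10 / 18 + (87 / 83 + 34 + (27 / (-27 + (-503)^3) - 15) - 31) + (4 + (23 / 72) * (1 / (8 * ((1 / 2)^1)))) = -327471186226383877 / 51829914961677600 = -6.32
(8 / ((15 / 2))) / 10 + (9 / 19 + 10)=15077 / 1425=10.58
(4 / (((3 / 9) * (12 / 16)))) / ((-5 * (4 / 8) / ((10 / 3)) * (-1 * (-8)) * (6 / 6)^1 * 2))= -4 / 3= -1.33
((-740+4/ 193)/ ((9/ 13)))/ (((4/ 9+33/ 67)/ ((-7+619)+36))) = -80606492928/ 109045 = -739203.93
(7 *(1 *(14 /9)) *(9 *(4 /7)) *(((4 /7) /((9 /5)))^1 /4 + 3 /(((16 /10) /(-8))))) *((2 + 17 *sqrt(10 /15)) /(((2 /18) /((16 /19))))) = -2045440 *sqrt(6) /57 - 240640 /19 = -100564.99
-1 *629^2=-395641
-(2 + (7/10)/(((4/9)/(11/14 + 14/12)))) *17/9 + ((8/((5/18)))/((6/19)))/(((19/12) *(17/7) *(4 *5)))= -257047/30600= -8.40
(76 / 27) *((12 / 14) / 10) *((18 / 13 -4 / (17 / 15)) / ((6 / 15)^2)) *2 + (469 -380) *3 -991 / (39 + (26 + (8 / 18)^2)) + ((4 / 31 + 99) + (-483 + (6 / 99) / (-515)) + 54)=-121290745927228 / 1434723094805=-84.54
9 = 9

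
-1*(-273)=273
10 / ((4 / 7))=35 / 2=17.50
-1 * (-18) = 18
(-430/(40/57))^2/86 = 139707/32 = 4365.84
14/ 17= 0.82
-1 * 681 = -681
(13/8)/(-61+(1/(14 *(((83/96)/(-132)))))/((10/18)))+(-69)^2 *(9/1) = 80291789603/1873832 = 42848.98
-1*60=-60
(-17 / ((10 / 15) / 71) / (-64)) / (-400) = -3621 / 51200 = -0.07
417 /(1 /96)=40032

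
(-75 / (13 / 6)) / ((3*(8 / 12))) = -225 / 13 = -17.31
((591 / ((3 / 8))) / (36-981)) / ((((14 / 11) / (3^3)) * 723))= -8668 / 177135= -0.05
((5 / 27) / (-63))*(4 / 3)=-20 / 5103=-0.00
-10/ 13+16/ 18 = 14/ 117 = 0.12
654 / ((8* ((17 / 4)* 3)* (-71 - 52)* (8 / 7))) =-763 / 16728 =-0.05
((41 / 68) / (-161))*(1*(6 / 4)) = -123 / 21896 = -0.01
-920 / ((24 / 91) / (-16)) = 167440 / 3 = 55813.33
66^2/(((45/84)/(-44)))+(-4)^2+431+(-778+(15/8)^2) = -114592091/320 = -358100.28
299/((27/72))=2392/3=797.33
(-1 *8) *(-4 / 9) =32 / 9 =3.56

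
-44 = -44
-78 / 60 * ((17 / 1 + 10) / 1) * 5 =-351 / 2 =-175.50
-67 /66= -1.02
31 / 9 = 3.44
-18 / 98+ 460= 22531 / 49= 459.82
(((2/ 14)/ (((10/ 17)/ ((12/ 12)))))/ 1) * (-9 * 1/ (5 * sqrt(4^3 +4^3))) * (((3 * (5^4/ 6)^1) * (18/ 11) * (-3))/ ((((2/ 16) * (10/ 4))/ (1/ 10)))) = 4131 * sqrt(2)/ 308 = 18.97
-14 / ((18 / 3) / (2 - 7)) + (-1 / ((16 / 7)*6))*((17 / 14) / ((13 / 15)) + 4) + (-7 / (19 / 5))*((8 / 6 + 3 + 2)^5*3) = -3794187821 / 67392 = -56300.27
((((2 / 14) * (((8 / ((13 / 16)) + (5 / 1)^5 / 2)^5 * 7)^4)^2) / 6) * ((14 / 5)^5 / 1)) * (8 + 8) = 133326245977201463232311152037116047024369007547247498135450107354952109301723148492500469980117331179907948890239650758818638046805774168573488383680335998117731086969107562056483059895439651467 / 4847791972529736261726882741678667468654263971663052800000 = 27502468491367106126606080000000000000000000000000000000000000000000000000000000000000000000000000000000000000000000000000000000000000000.00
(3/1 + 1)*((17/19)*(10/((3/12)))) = 143.16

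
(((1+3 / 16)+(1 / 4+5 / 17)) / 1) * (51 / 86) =1413 / 1376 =1.03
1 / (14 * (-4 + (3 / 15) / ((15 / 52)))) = -75 / 3472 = -0.02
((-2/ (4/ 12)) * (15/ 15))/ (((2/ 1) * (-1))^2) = -1.50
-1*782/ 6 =-391/ 3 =-130.33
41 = 41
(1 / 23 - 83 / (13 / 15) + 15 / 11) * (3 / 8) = -931071 / 26312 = -35.39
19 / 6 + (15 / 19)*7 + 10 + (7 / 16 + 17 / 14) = 129881 / 6384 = 20.34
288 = 288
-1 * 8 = -8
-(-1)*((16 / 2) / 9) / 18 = 4 / 81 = 0.05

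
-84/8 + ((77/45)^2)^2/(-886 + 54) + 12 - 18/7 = -25833971287/23882040000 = -1.08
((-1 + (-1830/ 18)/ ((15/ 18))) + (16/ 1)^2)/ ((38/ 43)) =301/ 2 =150.50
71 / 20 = 3.55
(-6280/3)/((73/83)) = -2380.09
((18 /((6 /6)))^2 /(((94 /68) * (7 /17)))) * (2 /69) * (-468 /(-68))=859248 /7567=113.55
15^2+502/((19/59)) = 33893/19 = 1783.84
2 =2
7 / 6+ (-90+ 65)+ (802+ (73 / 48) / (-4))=149335 / 192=777.79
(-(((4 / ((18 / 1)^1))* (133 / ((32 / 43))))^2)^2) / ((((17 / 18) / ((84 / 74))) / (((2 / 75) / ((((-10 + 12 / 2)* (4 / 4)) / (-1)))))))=-7488217084988647 / 375636787200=-19934.73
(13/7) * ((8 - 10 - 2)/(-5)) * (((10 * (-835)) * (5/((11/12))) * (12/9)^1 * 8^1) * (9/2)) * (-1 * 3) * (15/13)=865728000/77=11243220.78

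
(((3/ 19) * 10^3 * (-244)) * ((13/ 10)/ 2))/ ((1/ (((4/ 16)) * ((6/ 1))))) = -713700/ 19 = -37563.16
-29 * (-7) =203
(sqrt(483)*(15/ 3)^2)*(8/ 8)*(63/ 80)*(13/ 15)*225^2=13820625*sqrt(483)/ 16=18983717.65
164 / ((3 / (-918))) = -50184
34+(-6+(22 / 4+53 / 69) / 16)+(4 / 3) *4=74465 / 2208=33.73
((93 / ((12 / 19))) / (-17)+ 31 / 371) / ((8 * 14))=-216411 / 2825536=-0.08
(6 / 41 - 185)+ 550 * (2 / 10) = -3069 / 41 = -74.85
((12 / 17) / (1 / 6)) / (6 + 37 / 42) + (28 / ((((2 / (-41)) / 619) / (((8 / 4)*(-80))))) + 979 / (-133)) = 37146754676205 / 653429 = 56848953.25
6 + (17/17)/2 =13/2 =6.50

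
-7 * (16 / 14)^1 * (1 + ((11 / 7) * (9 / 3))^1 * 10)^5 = -34772786283656 / 16807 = -2068946646.26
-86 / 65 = -1.32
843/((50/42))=17703/25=708.12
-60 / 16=-15 / 4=-3.75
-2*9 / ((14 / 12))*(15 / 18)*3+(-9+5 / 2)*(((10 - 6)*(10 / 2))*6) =-5730 / 7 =-818.57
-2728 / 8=-341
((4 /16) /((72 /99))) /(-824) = -11 /26368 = -0.00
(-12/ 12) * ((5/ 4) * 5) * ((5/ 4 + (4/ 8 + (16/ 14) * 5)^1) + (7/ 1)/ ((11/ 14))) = -126075/ 1232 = -102.33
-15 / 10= -3 / 2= -1.50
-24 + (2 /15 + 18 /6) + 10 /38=-5872 /285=-20.60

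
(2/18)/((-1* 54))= -1/486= -0.00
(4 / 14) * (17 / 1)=34 / 7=4.86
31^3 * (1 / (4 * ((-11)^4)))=29791 / 58564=0.51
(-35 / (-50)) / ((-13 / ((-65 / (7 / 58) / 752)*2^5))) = 1.23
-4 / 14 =-2 / 7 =-0.29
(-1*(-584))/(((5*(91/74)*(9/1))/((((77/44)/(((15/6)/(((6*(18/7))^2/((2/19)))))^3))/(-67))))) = -13066082675501285376/64045174375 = -204013538.93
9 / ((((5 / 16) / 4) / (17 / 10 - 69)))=-193824 / 25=-7752.96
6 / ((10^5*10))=3 / 500000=0.00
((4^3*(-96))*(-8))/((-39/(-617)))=10108928/13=777609.85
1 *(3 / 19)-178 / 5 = -3367 / 95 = -35.44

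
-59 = -59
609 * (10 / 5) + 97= 1315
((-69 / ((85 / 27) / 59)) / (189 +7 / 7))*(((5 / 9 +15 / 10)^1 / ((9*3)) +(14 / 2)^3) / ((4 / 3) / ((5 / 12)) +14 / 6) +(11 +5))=-1423236527 / 2680900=-530.88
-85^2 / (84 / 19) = -1634.23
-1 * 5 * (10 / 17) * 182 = -9100 / 17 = -535.29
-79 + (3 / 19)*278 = -35.11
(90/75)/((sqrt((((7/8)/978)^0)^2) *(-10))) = -3/25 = -0.12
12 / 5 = 2.40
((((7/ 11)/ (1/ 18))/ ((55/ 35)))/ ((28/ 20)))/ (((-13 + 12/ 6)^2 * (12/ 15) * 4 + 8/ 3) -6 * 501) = -675/ 339163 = -0.00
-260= -260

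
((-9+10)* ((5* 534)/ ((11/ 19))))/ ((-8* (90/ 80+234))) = -2.45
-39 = -39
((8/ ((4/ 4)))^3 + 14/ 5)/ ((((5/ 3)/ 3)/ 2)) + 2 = 46382/ 25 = 1855.28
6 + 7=13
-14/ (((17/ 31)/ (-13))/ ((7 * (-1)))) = -39494/ 17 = -2323.18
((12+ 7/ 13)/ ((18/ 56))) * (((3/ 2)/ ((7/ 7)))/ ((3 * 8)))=1141/ 468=2.44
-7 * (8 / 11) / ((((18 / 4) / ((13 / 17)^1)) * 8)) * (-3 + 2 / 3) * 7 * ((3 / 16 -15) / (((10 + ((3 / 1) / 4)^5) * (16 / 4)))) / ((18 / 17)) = -5636176 / 9340353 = -0.60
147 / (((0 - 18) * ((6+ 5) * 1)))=-49 / 66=-0.74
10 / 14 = 5 / 7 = 0.71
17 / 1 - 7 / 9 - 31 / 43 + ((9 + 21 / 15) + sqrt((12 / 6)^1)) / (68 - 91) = 669761 / 44505 - sqrt(2) / 23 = 14.99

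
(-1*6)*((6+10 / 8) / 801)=-29 / 534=-0.05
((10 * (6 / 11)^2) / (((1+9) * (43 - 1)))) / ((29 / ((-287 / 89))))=-246 / 312301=-0.00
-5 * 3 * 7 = -105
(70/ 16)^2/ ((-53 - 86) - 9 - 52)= -49/ 512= -0.10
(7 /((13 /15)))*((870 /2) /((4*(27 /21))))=35525 /52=683.17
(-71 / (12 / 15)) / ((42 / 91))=-4615 / 24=-192.29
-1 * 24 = -24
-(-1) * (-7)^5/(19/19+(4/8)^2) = -67228/5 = -13445.60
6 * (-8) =-48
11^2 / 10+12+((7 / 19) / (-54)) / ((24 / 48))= 123563 / 5130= 24.09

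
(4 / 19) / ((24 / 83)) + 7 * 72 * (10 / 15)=336.73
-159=-159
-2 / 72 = -1 / 36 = -0.03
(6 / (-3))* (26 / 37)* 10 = -520 / 37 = -14.05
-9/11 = -0.82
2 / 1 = 2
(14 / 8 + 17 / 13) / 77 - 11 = -43885 / 4004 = -10.96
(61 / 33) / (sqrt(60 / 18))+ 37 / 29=2.29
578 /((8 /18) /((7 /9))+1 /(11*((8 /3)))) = 356048 /373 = 954.55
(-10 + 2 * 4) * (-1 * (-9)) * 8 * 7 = -1008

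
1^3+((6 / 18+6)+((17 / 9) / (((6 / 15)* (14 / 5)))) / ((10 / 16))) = 632 / 63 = 10.03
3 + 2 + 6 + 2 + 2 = 15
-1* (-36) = 36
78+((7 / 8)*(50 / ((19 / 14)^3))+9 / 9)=661911 / 6859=96.50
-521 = -521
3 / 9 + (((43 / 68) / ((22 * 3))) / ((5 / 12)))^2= 3502447 / 10490700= 0.33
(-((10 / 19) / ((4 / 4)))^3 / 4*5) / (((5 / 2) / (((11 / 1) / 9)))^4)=-0.01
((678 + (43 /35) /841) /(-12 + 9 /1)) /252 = -19956973 /22252860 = -0.90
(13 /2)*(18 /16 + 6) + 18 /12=765 /16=47.81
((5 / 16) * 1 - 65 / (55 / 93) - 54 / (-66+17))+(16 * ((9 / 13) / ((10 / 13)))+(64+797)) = 33068963 / 43120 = 766.91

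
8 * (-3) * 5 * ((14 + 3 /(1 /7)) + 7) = -5040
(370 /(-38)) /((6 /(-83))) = 15355 /114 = 134.69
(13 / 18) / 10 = 13 / 180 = 0.07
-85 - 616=-701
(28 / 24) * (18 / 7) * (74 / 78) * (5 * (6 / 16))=555 / 104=5.34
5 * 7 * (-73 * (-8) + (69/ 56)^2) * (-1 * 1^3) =-9180925/ 448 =-20493.14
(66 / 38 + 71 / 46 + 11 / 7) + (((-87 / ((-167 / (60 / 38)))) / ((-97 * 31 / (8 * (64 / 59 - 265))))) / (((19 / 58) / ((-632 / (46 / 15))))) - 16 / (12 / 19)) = -3965688859843831 / 10332043814946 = -383.82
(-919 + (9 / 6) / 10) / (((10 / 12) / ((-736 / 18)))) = 3381368 / 75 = 45084.91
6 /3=2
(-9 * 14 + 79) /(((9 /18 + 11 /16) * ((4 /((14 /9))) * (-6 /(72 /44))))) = 4.20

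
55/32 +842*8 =215607/32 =6737.72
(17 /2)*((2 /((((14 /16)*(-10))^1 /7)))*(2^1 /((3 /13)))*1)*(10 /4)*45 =-13260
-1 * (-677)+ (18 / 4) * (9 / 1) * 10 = 1082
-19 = -19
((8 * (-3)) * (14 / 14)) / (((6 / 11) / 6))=-264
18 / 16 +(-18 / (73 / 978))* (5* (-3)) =2113137 / 584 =3618.39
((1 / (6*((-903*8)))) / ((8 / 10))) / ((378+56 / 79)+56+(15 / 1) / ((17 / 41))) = -6715 / 109642809024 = -0.00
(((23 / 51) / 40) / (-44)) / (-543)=23 / 48739680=0.00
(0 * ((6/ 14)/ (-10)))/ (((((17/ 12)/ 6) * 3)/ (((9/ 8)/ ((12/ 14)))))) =0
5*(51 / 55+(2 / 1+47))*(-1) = -2746 / 11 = -249.64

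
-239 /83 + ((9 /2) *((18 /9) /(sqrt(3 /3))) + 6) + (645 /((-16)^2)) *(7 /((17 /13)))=9249797 /361216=25.61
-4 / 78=-2 / 39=-0.05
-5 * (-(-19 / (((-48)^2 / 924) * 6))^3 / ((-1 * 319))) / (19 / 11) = 824042065 / 44335890432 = 0.02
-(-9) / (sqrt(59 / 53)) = 9* sqrt(3127) / 59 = 8.53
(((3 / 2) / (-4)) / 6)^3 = -1 / 4096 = -0.00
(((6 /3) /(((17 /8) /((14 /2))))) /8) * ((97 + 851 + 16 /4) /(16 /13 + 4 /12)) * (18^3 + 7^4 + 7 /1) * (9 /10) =226751616 /61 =3717239.61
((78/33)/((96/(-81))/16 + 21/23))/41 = 16146/234971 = 0.07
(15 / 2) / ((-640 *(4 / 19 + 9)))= -57 / 44800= -0.00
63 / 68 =0.93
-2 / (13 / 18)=-36 / 13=-2.77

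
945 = 945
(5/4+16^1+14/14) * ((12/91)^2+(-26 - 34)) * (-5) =45325335/8281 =5473.41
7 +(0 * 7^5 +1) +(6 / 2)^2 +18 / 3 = 23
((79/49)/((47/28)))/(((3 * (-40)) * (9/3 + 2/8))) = -158/64155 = -0.00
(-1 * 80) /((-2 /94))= 3760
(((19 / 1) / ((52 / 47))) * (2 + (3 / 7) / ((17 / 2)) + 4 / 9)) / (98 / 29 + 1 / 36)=69196784 / 5502679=12.58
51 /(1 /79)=4029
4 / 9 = 0.44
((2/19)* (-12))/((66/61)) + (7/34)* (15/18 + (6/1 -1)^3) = 1054789/42636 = 24.74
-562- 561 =-1123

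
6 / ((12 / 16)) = 8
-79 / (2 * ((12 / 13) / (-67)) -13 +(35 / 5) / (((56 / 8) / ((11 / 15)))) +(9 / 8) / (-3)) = 8257080 / 1324187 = 6.24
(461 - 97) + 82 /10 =1861 /5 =372.20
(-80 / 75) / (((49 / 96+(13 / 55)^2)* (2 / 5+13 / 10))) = -3097600 / 2795633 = -1.11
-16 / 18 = -8 / 9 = -0.89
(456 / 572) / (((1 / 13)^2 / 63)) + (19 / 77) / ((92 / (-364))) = 2147171 / 253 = 8486.84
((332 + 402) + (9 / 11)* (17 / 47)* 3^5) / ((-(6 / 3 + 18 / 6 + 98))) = -416657 / 53251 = -7.82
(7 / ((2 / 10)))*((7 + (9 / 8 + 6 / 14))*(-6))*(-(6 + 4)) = 35925 / 2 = 17962.50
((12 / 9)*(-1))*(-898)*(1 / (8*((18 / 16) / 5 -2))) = -17960 / 213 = -84.32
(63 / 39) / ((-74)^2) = 21 / 71188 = 0.00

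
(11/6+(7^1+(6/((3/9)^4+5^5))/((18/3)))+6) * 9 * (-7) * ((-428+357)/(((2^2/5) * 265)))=8397572925/26831356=312.98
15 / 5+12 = 15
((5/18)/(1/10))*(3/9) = 25/27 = 0.93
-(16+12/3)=-20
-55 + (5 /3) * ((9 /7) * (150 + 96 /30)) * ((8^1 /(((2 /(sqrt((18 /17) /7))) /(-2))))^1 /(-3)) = -55 + 18384 * sqrt(238) /833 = 285.47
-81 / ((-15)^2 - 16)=-81 / 209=-0.39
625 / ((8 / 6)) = 1875 / 4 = 468.75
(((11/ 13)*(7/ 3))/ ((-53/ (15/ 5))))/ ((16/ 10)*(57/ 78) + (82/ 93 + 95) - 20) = -465/ 320597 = -0.00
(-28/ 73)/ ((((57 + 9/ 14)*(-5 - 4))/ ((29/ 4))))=2842/ 530199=0.01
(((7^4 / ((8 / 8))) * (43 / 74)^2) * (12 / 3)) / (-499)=-4439449 / 683131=-6.50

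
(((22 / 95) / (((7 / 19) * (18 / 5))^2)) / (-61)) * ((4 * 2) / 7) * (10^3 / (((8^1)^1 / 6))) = -1045000 / 564921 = -1.85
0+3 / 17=3 / 17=0.18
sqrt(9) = 3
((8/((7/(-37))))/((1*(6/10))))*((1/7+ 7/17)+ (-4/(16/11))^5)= 11045.15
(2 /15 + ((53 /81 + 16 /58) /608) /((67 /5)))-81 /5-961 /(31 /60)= -47241757157 /25181280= -1876.07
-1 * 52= -52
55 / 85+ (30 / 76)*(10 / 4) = 2111 / 1292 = 1.63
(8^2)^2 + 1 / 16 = 65537 / 16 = 4096.06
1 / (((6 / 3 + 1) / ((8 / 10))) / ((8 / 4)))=8 / 15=0.53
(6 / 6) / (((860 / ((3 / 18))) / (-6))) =-1 / 860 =-0.00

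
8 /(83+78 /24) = 32 /345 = 0.09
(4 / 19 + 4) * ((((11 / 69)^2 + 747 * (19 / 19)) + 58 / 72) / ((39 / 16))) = 1519113920 / 1175967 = 1291.80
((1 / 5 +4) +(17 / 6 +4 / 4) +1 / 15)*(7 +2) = 729 / 10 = 72.90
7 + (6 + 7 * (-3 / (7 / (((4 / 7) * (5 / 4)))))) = 76 / 7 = 10.86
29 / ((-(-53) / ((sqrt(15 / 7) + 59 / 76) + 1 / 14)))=13079 / 28196 + 29 * sqrt(105) / 371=1.26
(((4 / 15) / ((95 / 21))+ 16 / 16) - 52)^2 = 585494809 / 225625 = 2594.99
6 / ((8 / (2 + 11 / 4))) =57 / 16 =3.56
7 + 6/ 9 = 23/ 3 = 7.67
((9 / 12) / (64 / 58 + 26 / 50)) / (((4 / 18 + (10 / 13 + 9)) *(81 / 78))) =122525 / 2751826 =0.04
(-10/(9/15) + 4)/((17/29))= -1102/51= -21.61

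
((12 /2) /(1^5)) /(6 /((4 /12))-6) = 1 /2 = 0.50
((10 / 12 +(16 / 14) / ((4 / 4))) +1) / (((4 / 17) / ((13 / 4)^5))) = 788997625 / 172032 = 4586.34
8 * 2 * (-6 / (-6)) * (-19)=-304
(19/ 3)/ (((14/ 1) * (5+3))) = 19/ 336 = 0.06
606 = 606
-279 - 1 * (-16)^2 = -535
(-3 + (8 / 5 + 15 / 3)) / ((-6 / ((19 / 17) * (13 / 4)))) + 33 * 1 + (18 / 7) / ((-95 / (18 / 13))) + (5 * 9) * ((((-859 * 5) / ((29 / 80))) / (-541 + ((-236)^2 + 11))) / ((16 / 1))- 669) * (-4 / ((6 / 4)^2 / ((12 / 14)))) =21586526165020413 / 470233329020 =45905.99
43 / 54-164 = -8813 / 54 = -163.20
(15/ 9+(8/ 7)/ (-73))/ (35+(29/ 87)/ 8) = 0.05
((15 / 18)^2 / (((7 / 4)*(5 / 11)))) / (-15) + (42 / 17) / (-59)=-18971 / 189567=-0.10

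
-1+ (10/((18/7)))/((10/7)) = 31/18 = 1.72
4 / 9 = 0.44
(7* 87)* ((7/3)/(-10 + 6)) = -1421/4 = -355.25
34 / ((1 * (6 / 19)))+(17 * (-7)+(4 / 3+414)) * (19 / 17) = 22382 / 51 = 438.86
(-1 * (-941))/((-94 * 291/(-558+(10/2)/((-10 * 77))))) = 80862953/4212516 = 19.20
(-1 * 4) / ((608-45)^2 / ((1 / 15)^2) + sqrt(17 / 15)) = -2139540750 / 38146955174254679 + 2 * sqrt(255) / 38146955174254679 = -0.00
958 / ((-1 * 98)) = -479 / 49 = -9.78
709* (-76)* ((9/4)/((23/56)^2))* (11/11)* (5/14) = -256687.49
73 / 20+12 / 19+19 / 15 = 1265 / 228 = 5.55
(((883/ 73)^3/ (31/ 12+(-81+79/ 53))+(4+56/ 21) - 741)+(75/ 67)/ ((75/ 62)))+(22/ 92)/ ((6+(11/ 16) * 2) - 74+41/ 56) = -8186344165127481113/ 10822520560880025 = -756.42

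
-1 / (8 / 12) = -3 / 2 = -1.50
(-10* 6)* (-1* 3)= 180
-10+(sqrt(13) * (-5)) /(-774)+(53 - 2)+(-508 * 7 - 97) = -3612+5 * sqrt(13) /774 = -3611.98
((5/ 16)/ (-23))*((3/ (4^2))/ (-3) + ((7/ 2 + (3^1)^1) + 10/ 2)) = -915/ 5888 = -0.16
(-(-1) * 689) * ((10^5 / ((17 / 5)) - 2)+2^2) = 344523426 / 17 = 20266083.88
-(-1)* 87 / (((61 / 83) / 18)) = 129978 / 61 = 2130.79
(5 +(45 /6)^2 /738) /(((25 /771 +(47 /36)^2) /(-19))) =-1317091590 /23719033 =-55.53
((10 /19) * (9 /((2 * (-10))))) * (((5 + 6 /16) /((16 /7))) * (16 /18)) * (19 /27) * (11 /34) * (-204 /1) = 3311 /144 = 22.99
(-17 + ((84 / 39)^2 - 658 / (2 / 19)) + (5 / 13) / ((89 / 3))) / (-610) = 94207017 / 9175010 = 10.27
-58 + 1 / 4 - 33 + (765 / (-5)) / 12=-103.50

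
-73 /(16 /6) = -219 /8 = -27.38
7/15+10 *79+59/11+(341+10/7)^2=118053.16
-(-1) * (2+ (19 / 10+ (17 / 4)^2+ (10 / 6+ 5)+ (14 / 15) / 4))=2309 / 80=28.86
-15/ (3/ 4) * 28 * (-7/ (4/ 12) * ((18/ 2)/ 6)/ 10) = 1764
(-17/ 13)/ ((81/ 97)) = -1649/ 1053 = -1.57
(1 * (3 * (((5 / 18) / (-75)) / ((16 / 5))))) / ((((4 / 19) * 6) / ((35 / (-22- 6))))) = 95 / 27648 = 0.00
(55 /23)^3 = 166375 /12167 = 13.67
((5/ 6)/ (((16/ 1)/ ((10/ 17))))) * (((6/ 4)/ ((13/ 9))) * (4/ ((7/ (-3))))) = -675/ 12376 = -0.05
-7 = -7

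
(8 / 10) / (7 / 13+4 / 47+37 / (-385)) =94094 / 62039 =1.52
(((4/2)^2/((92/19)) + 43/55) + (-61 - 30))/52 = -113081/65780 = -1.72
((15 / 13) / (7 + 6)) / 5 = 3 / 169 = 0.02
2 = 2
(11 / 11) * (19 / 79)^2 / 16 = 361 / 99856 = 0.00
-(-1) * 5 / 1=5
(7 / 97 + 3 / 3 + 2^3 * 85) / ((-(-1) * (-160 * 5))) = -4129 / 4850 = -0.85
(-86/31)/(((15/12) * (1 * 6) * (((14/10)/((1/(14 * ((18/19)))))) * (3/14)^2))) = -3268/7533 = -0.43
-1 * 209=-209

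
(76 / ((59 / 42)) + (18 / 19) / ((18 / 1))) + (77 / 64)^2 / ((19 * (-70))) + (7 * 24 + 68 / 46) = 236170892861 / 1056071680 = 223.63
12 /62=6 /31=0.19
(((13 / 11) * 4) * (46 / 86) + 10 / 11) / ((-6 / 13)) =-3523 / 473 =-7.45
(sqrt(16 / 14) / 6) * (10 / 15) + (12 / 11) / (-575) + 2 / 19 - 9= -1069153 / 120175 + 2 * sqrt(14) / 63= -8.78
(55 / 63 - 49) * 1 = -3032 / 63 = -48.13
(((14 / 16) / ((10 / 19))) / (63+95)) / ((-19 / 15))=-21 / 2528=-0.01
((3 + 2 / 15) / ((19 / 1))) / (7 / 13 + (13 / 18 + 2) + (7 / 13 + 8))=3666 / 262295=0.01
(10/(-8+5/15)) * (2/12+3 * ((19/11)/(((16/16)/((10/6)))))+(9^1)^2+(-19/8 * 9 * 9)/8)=-694385/8096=-85.77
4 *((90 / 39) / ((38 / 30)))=1800 / 247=7.29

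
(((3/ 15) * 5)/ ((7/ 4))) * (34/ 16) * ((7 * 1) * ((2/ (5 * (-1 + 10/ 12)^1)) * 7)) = -714/ 5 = -142.80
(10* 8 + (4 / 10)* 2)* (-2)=-808 / 5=-161.60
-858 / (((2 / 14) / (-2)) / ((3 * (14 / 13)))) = 38808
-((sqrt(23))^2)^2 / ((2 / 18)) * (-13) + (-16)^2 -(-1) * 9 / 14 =870095 / 14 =62149.64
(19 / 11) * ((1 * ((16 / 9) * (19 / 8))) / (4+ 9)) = 722 / 1287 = 0.56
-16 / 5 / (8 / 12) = -4.80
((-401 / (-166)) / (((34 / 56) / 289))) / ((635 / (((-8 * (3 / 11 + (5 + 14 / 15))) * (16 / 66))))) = -6254624768 / 286978725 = -21.79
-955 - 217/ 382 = -365027/ 382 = -955.57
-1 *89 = -89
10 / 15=2 / 3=0.67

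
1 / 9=0.11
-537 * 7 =-3759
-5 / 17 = -0.29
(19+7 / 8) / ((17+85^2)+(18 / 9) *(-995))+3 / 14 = 0.22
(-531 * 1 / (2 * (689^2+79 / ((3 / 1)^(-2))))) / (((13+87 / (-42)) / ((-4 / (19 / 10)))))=2065 / 19195567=0.00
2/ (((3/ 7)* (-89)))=-14/ 267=-0.05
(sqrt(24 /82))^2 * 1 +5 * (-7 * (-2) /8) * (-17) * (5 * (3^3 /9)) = -365877 /164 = -2230.96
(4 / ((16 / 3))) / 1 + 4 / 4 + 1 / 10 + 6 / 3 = 3.85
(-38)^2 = 1444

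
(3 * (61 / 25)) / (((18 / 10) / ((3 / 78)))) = 61 / 390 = 0.16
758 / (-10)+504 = 2141 / 5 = 428.20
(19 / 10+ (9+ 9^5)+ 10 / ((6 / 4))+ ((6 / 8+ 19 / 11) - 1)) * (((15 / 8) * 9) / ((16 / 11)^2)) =471131.10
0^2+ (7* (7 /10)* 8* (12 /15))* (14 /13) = 10976 /325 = 33.77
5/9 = 0.56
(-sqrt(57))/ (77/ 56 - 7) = 8 *sqrt(57)/ 45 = 1.34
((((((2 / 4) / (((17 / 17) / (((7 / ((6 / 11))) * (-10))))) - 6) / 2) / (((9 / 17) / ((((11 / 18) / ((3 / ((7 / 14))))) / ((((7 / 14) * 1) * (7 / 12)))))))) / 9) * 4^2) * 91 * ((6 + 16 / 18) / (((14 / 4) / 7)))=-1015263392 / 19683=-51580.72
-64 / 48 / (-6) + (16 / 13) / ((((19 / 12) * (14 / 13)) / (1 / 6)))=410 / 1197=0.34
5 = 5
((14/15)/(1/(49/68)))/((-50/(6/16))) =-343/68000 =-0.01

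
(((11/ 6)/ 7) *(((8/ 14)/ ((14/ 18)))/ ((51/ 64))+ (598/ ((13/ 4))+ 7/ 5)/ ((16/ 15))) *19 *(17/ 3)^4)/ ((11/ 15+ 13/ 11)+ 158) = 5606.56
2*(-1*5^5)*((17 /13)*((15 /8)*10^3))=-15324519.23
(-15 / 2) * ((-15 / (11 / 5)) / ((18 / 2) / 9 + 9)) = 225 / 44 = 5.11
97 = 97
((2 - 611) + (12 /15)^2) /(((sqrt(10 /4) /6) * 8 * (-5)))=45627 * sqrt(10) /2500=57.71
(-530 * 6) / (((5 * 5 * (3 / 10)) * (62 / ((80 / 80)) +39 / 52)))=-6.76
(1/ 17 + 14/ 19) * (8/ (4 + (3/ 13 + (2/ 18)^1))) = 60138/ 41021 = 1.47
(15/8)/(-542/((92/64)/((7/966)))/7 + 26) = 0.07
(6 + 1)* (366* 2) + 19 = 5143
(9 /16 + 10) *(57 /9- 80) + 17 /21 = -87057 /112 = -777.29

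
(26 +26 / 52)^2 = 2809 / 4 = 702.25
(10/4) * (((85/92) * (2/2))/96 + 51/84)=190655/123648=1.54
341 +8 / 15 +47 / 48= 27401 / 80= 342.51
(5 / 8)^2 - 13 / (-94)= 1591 / 3008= 0.53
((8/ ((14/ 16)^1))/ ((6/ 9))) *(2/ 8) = 24/ 7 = 3.43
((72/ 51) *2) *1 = 48/ 17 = 2.82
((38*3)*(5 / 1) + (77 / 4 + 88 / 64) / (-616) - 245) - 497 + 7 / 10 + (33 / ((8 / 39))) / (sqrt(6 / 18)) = -383787 / 2240 + 1287*sqrt(3) / 8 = 107.31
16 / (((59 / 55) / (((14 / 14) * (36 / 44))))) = 720 / 59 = 12.20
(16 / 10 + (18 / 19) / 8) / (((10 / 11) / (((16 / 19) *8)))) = 114928 / 9025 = 12.73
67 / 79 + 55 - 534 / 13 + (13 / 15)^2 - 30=-3345437 / 231075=-14.48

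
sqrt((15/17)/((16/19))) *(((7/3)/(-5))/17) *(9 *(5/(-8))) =21 *sqrt(4845)/9248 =0.16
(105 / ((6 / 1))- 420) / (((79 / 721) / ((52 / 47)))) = -15090530 / 3713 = -4064.24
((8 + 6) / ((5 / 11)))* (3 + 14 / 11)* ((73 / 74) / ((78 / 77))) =1849309 / 14430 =128.16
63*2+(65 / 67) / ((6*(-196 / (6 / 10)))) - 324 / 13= 34510727 / 341432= 101.08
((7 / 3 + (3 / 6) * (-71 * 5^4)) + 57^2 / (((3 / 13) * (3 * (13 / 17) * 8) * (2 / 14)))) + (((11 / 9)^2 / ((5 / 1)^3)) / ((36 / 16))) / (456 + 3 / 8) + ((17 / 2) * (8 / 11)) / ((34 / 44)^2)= -760370423610283 / 45246843000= -16804.94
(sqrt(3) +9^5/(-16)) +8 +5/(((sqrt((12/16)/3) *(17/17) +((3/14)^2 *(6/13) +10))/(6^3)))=-63980197/17872 +sqrt(3)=-3578.18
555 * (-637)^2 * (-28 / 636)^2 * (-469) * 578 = -997119832205770 / 8427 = -118324413457.43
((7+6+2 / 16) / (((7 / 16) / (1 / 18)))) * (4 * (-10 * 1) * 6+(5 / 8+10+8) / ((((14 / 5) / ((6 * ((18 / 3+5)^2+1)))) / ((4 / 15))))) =37045 / 21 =1764.05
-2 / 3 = -0.67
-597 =-597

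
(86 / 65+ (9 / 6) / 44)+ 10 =64963 / 5720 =11.36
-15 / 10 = -1.50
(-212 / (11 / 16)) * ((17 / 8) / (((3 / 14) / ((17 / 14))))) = -122536 / 33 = -3713.21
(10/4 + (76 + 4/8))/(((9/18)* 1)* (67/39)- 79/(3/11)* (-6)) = 6162/135631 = 0.05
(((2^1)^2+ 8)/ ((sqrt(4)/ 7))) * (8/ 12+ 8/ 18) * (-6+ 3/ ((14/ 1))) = -270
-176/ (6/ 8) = -704/ 3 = -234.67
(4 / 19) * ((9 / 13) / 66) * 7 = 42 / 2717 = 0.02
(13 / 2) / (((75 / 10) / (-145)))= -125.67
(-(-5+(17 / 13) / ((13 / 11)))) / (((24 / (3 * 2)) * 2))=329 / 676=0.49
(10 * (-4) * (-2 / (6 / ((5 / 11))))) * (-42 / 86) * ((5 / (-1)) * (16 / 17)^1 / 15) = 22400 / 24123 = 0.93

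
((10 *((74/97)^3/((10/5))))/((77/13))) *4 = 105358240/70275821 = 1.50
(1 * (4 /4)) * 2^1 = 2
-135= -135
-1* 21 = -21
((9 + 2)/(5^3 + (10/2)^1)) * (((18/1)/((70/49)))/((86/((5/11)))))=63/11180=0.01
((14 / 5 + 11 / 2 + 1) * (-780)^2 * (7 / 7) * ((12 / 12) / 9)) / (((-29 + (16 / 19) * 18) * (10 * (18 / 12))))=-796328 / 263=-3027.86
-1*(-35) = 35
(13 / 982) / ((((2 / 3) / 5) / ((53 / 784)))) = 10335 / 1539776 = 0.01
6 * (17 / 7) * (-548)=-55896 / 7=-7985.14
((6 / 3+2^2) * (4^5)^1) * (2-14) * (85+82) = -12312576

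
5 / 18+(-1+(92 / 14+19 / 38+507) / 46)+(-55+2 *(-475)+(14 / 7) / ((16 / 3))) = -11524439 / 11592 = -994.17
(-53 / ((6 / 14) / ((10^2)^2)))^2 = 13764100000000 / 9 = 1529344444444.44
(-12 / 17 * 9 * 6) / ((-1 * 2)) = 324 / 17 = 19.06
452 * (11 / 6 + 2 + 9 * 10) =127238 / 3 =42412.67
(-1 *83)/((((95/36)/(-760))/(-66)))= -1577664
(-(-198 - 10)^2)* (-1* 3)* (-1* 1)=-129792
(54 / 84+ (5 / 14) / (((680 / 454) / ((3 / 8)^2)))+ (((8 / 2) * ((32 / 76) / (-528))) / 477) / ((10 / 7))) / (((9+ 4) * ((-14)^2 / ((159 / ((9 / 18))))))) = 4740484373 / 56156728320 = 0.08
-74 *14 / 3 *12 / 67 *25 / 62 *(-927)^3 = 41263775519400 / 2077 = 19867007953.49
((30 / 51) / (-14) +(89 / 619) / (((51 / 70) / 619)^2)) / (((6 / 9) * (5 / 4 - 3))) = -3779241070 / 42483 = -88958.90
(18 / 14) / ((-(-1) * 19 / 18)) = 162 / 133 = 1.22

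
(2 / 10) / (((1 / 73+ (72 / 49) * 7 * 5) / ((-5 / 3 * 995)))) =-508445 / 78861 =-6.45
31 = 31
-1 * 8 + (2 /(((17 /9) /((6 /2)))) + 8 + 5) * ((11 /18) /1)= 577 /306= 1.89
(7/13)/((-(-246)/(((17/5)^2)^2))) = 584647/1998750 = 0.29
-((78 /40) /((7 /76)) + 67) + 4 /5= -3058 /35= -87.37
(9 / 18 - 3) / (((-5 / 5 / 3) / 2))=15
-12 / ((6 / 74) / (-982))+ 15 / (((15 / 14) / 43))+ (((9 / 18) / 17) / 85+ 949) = 424503431 / 2890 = 146887.00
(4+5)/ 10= 9/ 10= 0.90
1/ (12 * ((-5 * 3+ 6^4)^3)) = 1/ 25224852492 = 0.00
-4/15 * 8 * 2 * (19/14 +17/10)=-6848/525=-13.04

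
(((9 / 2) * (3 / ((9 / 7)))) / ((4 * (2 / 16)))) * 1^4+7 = 28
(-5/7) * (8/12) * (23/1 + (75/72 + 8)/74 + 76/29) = -6629305/540792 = -12.26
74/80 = 37/40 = 0.92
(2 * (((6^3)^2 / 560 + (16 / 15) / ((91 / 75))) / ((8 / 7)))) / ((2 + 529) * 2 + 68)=9577 / 73450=0.13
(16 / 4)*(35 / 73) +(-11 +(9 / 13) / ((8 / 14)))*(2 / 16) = 21083 / 30368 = 0.69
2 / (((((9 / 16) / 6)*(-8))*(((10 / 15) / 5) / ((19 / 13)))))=-380 / 13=-29.23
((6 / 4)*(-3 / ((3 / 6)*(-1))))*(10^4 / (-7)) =-90000 / 7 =-12857.14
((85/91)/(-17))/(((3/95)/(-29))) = 13775/273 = 50.46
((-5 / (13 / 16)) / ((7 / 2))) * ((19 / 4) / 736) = -95 / 8372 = -0.01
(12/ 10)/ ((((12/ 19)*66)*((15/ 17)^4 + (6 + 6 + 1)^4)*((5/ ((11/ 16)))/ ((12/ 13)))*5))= 1586899/ 62022841556000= 0.00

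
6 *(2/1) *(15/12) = 15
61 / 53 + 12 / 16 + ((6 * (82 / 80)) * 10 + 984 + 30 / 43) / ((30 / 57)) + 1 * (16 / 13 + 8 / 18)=2654900008 / 1333215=1991.35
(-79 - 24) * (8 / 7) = -824 / 7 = -117.71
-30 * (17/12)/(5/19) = -323/2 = -161.50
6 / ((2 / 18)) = 54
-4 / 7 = -0.57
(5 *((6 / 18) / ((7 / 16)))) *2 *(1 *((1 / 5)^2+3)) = 2432 / 105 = 23.16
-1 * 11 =-11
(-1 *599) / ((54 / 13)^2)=-101231 / 2916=-34.72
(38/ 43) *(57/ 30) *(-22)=-36.94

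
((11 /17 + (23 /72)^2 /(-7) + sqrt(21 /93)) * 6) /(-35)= -78035 /719712 - 6 * sqrt(217) /1085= -0.19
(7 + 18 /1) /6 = 25 /6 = 4.17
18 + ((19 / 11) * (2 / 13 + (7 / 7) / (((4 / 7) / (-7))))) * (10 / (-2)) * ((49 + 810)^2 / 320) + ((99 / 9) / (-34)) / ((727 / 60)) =108994933063585 / 452438272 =240905.64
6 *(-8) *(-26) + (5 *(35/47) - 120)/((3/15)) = 31331/47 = 666.62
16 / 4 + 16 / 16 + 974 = 979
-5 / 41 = -0.12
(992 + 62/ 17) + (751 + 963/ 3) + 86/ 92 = 1617631/ 782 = 2068.58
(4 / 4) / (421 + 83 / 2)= 2 / 925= 0.00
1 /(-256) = -1 /256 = -0.00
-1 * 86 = -86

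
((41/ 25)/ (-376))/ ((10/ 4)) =-41/ 23500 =-0.00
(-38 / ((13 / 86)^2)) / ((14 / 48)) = -6745152 / 1183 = -5701.73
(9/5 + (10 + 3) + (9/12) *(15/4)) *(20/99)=1409/396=3.56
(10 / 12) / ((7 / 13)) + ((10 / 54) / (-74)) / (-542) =11731625 / 7580412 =1.55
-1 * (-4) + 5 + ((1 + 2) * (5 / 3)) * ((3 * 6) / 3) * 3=99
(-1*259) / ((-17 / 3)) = 777 / 17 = 45.71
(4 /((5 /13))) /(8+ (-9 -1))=-26 /5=-5.20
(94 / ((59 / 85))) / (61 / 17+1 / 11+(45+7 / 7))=149413 / 54811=2.73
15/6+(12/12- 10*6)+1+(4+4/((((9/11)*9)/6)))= -2605/54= -48.24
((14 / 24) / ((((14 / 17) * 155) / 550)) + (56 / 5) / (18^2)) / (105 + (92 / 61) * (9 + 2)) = 7805621 / 372481740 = 0.02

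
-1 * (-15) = 15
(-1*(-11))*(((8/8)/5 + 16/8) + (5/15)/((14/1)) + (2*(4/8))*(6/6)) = 7447/210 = 35.46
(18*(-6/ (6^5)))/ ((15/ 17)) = -17/ 1080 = -0.02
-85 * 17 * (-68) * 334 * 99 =3249065160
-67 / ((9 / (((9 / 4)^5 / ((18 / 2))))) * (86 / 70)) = -38.82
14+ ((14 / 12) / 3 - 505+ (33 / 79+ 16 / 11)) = -7644853 / 15642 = -488.74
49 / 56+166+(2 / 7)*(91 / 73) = 97663 / 584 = 167.23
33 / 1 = 33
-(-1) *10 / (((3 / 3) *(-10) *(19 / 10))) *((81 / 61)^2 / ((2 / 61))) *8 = -262440 / 1159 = -226.44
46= 46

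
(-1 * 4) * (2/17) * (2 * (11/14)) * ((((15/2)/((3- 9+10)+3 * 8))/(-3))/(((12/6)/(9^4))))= 360855/1666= 216.60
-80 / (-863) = 80 / 863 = 0.09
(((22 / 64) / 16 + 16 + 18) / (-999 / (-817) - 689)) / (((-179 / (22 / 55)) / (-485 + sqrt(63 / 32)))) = -1380438331 / 25749147136 + 42693969 * sqrt(14) / 1029965885440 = -0.05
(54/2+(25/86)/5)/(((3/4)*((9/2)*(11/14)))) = 130312/12771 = 10.20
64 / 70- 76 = -2628 / 35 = -75.09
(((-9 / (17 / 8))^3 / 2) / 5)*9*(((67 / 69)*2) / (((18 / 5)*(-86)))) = 2083968 / 4858957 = 0.43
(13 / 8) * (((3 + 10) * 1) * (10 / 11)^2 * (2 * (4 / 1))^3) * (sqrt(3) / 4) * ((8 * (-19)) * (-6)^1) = 246604800 * sqrt(3) / 121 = 3530016.88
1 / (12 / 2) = 1 / 6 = 0.17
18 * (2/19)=1.89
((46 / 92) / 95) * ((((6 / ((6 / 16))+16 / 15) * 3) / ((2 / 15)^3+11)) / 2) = 8640 / 705527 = 0.01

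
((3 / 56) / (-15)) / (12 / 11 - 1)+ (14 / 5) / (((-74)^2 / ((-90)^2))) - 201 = -75474779 / 383320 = -196.90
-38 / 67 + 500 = 33462 / 67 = 499.43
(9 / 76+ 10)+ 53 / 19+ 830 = 64061 / 76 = 842.91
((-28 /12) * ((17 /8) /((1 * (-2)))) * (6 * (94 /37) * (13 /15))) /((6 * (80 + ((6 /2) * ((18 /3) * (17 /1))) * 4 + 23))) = 72709 /17675640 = 0.00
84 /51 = 28 /17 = 1.65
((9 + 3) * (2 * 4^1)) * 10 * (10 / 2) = 4800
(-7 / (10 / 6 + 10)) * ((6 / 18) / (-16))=1 / 80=0.01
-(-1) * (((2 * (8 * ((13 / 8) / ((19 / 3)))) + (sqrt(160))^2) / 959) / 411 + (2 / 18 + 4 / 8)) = 27477755 / 44932986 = 0.61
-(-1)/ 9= 1/ 9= 0.11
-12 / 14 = -6 / 7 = -0.86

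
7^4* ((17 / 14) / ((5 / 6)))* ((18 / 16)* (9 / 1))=1416933 / 40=35423.32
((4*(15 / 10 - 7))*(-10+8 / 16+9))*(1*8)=88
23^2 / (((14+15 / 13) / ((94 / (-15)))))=-646438 / 2955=-218.76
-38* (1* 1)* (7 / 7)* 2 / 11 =-6.91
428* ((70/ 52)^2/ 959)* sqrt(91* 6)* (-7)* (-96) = 12583200* sqrt(546)/ 23153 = 12699.31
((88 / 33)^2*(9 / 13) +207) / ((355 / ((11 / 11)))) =551 / 923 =0.60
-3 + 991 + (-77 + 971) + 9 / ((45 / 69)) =9479 / 5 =1895.80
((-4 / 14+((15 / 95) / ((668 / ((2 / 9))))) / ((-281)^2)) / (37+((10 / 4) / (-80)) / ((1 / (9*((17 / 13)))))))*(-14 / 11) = 1250711916064 / 125994944871411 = 0.01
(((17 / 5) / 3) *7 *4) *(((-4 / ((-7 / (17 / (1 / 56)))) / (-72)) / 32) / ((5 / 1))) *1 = -2023 / 1350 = -1.50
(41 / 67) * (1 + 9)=410 / 67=6.12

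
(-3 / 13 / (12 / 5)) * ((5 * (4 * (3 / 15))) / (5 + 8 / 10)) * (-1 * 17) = 425 / 377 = 1.13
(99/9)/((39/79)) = 869/39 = 22.28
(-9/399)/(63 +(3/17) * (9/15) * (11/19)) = -85/237636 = -0.00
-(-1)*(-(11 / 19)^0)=-1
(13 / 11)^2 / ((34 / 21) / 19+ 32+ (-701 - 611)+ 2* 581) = -67431 / 5692808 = -0.01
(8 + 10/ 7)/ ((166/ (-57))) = -1881/ 581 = -3.24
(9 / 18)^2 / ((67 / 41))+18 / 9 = 2.15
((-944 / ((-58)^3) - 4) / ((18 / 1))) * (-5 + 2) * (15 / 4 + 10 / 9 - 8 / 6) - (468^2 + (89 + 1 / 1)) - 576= -578659908967 / 2634012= -219687.65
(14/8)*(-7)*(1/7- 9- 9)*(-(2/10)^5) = -7/100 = -0.07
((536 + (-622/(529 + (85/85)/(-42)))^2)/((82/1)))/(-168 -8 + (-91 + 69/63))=-696279756585/28251408514004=-0.02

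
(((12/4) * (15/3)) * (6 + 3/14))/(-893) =-1305/12502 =-0.10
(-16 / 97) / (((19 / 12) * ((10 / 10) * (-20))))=48 / 9215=0.01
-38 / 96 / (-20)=19 / 960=0.02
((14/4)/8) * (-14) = -6.12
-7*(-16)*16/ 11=1792/ 11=162.91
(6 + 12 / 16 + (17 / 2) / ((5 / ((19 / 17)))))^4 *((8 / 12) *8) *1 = 895745041 / 30000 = 29858.17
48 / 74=0.65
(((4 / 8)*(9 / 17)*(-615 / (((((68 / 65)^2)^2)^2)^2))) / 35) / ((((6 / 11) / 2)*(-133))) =412128603618549648226776123046875 / 6615629899310975092114548959739904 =0.06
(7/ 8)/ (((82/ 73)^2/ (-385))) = -14361655/ 53792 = -266.98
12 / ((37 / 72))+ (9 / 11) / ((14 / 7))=19341 / 814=23.76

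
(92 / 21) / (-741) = -92 / 15561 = -0.01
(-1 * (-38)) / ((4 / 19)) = 361 / 2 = 180.50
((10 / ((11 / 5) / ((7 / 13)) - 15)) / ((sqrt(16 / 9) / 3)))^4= 18.06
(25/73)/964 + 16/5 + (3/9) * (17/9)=36385699/9500220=3.83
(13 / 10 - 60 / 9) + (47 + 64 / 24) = 443 / 10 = 44.30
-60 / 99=-0.61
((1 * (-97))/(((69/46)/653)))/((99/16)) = -2026912/297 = -6824.62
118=118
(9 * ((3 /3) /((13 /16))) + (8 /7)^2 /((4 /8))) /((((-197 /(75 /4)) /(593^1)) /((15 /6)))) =-242388750 /125489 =-1931.55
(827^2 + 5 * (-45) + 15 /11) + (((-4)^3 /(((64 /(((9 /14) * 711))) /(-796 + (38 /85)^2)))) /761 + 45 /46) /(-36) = 53258826414587327 /77898851800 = 683692.06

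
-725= -725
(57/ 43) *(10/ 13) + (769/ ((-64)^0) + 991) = 984410/ 559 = 1761.02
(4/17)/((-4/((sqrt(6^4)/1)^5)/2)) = -120932352/17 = -7113667.76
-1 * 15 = -15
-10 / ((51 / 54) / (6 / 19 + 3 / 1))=-11340 / 323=-35.11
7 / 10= 0.70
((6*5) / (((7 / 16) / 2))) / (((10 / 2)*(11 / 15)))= 2880 / 77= 37.40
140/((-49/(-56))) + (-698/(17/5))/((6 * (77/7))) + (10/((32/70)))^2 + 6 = 23029009/35904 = 641.41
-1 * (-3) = 3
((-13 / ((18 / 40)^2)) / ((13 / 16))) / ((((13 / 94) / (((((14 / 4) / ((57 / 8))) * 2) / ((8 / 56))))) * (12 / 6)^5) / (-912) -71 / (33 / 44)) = 23582720 / 28255257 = 0.83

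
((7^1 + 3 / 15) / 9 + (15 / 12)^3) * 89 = 78409 / 320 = 245.03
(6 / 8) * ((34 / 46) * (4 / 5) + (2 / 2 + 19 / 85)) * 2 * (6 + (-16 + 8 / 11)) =-31932 / 1265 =-25.24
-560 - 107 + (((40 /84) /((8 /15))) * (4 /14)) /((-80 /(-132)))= -261299 /392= -666.58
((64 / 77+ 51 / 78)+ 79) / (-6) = -161131 / 12012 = -13.41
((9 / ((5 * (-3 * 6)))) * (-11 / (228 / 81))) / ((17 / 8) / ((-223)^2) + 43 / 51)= 753245163 / 1625226085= 0.46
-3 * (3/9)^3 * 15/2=-5/6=-0.83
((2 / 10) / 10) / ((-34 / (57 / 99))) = -19 / 56100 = -0.00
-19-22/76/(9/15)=-2221/114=-19.48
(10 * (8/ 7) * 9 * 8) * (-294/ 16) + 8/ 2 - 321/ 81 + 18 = -407753/ 27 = -15101.96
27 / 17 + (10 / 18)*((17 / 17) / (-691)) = 167828 / 105723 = 1.59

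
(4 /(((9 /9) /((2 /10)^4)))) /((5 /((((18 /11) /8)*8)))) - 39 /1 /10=-267981 /68750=-3.90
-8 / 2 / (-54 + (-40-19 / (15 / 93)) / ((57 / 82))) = 95 / 6674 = 0.01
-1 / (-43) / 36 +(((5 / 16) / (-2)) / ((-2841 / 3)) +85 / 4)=249222031 / 11727648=21.25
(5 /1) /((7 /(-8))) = -40 /7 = -5.71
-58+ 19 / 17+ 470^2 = 3754333 / 17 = 220843.12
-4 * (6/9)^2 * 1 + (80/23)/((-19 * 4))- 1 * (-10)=32158/3933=8.18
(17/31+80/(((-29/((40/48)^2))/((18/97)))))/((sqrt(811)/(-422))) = -7098462 * sqrt(811)/70721633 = -2.86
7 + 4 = 11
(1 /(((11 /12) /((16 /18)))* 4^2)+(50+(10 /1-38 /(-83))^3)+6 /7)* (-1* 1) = -157792898086 /132082797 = -1194.65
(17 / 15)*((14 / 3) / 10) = 119 / 225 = 0.53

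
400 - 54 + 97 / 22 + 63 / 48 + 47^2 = 450687 / 176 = 2560.72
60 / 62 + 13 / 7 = 613 / 217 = 2.82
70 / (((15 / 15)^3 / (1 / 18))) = 3.89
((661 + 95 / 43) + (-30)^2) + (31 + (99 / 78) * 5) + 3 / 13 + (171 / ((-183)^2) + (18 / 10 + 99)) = 35393763317 / 20800390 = 1701.59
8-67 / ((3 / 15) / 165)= -55267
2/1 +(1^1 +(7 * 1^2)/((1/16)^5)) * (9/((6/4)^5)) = 234881110/27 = 8699300.37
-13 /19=-0.68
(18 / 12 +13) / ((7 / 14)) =29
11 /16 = 0.69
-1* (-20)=20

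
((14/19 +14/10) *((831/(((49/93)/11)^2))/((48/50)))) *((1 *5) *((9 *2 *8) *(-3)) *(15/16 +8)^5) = -339322762902169845866925/3416784896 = -99310542873041.85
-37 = -37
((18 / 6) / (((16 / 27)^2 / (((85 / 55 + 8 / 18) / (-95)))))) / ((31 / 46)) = -1101033 / 4146560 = -0.27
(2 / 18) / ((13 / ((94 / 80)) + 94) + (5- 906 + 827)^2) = 47 / 2360790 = 0.00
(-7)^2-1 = 48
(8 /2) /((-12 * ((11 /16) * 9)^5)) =-1048576 /28529701497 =-0.00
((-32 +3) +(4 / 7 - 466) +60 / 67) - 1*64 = -261483 / 469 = -557.53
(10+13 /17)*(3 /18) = 61 /34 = 1.79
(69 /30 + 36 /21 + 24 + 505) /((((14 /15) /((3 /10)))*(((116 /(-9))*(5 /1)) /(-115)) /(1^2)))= 69510393 /227360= 305.73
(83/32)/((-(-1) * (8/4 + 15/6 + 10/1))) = 83/464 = 0.18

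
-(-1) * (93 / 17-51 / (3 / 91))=-26206 / 17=-1541.53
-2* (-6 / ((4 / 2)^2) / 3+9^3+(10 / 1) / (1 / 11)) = -1677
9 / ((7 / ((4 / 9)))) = 0.57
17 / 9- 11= -82 / 9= -9.11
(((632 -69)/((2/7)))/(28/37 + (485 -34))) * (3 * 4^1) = 874902/16715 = 52.34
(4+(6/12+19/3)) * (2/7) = 65/21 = 3.10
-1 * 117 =-117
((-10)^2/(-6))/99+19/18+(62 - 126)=-37489/594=-63.11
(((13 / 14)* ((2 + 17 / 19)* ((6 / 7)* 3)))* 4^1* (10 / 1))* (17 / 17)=257400 / 931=276.48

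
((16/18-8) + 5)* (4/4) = -2.11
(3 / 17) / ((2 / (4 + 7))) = 33 / 34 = 0.97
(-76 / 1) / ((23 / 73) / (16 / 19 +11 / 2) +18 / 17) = -5682539 / 82883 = -68.56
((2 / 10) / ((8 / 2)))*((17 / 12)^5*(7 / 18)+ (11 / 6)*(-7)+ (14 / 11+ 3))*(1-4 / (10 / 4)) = 312441251 / 1642291200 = 0.19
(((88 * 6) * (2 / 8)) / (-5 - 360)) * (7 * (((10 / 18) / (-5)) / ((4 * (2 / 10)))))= 77 / 219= 0.35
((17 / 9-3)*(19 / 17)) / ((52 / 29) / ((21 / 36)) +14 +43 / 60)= -771400 / 11051139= -0.07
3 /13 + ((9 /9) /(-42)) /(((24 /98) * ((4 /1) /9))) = 5 /416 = 0.01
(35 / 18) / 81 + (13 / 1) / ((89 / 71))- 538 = -68463107 / 129762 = -527.61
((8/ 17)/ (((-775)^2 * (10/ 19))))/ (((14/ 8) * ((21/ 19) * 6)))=2888/ 22514428125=0.00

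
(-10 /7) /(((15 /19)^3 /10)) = -27436 /945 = -29.03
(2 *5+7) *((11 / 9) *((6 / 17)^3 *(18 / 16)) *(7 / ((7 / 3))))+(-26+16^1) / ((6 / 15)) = -6334 / 289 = -21.92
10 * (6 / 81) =20 / 27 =0.74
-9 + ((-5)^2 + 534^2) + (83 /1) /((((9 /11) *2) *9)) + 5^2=46202827 /162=285202.64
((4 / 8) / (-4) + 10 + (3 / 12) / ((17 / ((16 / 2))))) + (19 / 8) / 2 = 3041 / 272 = 11.18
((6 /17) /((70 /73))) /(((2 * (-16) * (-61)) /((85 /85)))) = 219 /1161440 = 0.00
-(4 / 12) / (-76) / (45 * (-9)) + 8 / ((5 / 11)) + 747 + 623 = 128130983 / 92340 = 1387.60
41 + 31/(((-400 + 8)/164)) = 2747/98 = 28.03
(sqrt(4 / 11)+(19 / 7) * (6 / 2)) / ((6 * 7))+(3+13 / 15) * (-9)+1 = -16467 / 490+sqrt(11) / 231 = -33.59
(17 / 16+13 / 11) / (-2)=-395 / 352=-1.12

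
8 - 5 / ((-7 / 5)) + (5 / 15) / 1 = 250 / 21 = 11.90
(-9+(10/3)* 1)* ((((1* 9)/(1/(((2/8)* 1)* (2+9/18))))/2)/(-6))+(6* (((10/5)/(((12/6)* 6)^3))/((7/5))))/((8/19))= 21515/8064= 2.67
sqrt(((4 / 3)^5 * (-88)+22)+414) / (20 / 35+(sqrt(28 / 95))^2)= 665 * sqrt(11877) / 7776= 9.32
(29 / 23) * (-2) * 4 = -232 / 23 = -10.09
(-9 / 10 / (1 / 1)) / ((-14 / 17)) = 153 / 140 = 1.09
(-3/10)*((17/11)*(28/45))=-238/825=-0.29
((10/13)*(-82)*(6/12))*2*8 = -6560/13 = -504.62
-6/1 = -6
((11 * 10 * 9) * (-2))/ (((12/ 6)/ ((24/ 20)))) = -1188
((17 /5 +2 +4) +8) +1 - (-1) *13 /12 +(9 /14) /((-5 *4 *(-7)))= 114589 /5880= 19.49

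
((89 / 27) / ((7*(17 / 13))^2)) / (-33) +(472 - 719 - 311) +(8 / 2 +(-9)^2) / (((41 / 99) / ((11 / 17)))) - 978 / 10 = -1352770474919 / 2586577455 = -523.00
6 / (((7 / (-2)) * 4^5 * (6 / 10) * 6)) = -5 / 10752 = -0.00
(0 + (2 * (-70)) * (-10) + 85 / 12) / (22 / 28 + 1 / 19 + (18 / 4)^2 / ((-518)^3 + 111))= 1678.40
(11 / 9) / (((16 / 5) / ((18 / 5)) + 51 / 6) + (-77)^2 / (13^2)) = 3718 / 135283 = 0.03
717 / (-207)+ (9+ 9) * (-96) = -119471 / 69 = -1731.46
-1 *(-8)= 8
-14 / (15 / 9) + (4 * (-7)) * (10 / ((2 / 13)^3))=-384517 / 5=-76903.40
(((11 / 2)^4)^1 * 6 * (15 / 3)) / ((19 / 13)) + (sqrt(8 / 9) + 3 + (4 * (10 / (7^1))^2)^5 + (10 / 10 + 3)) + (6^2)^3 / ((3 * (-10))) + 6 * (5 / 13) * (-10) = 2 * sqrt(2) / 3 + 149206245748589291 / 2790855460120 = 53463.49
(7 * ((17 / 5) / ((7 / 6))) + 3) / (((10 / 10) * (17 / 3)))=351 / 85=4.13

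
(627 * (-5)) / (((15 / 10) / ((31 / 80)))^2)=-200849 / 960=-209.22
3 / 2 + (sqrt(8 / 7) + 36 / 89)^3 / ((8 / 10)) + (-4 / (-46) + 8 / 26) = 226460 * sqrt(14) / 388129 + 10950935299 / 2951000234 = 5.89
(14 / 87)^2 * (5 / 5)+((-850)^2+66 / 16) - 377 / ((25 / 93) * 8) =273365351729 / 378450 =722328.85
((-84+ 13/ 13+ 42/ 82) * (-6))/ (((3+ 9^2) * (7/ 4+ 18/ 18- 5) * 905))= -6764/ 2337615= -0.00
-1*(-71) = 71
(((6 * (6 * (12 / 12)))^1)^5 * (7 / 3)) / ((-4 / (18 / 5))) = -634894848 / 5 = -126978969.60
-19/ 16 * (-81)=1539/ 16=96.19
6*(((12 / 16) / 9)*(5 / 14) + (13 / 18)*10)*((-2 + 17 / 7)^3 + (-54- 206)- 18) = -348420185 / 28812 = -12092.88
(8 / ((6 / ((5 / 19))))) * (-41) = -820 / 57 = -14.39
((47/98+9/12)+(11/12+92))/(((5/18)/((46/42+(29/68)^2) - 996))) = -2673558093709/7930160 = -337137.98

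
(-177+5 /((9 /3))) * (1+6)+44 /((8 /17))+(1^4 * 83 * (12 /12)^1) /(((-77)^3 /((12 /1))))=-3105799975 /2739198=-1133.84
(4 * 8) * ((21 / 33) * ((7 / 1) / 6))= 23.76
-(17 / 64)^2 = -289 / 4096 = -0.07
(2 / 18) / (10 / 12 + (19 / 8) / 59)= 472 / 3711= 0.13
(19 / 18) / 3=19 / 54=0.35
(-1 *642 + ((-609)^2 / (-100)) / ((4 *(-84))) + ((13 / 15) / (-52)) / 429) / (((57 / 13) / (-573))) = 248161863643 / 3009600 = 82456.76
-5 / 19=-0.26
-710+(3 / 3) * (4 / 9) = -6386 / 9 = -709.56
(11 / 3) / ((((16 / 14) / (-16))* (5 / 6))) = -308 / 5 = -61.60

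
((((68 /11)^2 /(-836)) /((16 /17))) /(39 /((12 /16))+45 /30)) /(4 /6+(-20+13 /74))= 545343 /11508290519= 0.00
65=65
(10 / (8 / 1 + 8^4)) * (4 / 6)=5 / 3078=0.00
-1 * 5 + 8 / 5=-17 / 5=-3.40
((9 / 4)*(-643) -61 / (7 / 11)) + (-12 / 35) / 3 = -215981 / 140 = -1542.72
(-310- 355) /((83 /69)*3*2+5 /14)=-214130 /2439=-87.79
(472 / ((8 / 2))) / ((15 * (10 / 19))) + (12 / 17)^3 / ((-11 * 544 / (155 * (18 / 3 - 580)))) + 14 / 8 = 6043237579 / 275619300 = 21.93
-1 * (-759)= 759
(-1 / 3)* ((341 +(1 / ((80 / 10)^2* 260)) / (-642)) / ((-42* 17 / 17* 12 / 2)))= 3642862079 / 8076257280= 0.45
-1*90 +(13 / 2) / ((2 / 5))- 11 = -339 / 4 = -84.75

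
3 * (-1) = -3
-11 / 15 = -0.73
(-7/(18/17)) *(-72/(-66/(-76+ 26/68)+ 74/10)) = 2039660/35449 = 57.54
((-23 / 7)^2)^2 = 279841 / 2401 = 116.55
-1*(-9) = 9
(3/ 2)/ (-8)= -3/ 16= -0.19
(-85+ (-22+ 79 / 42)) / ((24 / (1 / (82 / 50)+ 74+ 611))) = -20684275 / 6888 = -3002.94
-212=-212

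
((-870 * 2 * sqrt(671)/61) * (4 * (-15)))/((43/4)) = 417600 * sqrt(671)/2623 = 4124.05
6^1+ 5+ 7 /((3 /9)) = 32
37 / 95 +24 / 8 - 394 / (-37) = 49344 / 3515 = 14.04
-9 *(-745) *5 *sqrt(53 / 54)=3725 *sqrt(318) / 2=33213.13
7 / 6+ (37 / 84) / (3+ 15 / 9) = 1483 / 1176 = 1.26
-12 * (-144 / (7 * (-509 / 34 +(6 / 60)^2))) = -2937600 / 178031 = -16.50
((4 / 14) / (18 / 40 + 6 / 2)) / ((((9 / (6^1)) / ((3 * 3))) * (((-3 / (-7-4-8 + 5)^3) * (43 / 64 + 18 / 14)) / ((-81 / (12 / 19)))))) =-600606720 / 20171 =-29775.75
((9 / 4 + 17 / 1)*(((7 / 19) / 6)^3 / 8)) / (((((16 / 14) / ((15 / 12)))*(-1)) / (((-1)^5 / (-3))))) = -924385 / 4551303168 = -0.00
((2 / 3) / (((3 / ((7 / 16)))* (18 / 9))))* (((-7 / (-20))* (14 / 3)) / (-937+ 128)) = -343 / 3494880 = -0.00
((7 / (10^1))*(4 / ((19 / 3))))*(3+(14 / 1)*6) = 3654 / 95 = 38.46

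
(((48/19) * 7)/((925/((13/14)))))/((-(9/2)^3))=-832/4270725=-0.00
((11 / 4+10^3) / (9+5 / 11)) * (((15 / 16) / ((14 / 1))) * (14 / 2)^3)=32428935 / 13312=2436.07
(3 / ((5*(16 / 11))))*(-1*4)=-33 / 20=-1.65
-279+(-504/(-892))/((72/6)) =-124413/446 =-278.95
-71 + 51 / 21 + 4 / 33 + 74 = 5.55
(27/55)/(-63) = -3/385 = -0.01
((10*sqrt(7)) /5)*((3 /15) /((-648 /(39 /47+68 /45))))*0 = 0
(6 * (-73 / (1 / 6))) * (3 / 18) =-438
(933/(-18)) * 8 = -1244/3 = -414.67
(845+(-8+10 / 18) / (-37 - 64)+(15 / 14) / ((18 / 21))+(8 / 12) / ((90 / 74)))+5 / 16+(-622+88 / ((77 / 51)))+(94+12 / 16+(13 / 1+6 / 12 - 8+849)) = 1882511473 / 1527120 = 1232.72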